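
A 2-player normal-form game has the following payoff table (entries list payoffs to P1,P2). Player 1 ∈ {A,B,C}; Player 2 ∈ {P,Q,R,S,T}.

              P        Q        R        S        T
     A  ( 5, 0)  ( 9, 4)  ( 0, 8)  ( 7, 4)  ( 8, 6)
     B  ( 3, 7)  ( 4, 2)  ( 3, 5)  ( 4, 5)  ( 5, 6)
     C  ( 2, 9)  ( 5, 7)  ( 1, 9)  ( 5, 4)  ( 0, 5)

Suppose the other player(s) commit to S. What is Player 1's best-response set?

u_1(A vs S) = 7
u_1(B vs S) = 4
u_1(C vs S) = 5
max payoff 7 at {A}

BR_1 = {A}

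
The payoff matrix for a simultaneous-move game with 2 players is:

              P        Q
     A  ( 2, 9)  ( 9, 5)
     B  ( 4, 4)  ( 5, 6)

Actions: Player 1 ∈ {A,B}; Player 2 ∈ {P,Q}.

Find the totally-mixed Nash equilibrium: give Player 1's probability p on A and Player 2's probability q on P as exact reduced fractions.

(p,q) = (1/3, 2/3)

P1 indiff ⇒ q·2+(1-q)·9 = q·4+(1-q)·5 ⇒ q(-2) = (1-q)(-4) ⇒ q = 2/3
P2 indiff ⇒ p·9+(1-p)·4 = p·5+(1-p)·6 ⇒ p(4) = (1-p)(2) ⇒ p = 1/3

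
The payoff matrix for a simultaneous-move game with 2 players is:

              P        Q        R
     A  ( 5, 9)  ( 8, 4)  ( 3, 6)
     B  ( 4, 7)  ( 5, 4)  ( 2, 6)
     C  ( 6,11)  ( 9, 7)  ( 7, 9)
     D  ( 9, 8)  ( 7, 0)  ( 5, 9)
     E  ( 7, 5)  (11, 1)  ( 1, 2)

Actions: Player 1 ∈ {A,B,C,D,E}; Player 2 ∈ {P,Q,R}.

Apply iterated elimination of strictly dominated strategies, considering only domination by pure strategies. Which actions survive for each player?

Survivors P1:{C,D} P2:{P,R}

P1 drop A (C beats it: P:6>5 Q:9>8 R:7>3)
P1 drop B (C beats it: P:6>4 Q:9>5 R:7>2)
P2 drop Q (P beats it: C:11>7 D:8>0 E:5>1)
P1 drop E (D beats it: P:9>7 R:5>1)
P1→{C,D} P2→{P,R}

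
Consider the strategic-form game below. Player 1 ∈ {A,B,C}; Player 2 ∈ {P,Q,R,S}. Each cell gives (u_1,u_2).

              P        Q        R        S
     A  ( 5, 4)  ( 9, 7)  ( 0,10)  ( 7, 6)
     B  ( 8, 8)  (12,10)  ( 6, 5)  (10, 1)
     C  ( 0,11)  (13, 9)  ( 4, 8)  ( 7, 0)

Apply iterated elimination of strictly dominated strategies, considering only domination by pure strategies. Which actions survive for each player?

P1 drop A (B beats it: P:8>5 Q:12>9 R:6>0 S:10>7)
P2 drop R (P beats it: B:8>5 C:11>8)
P2 drop S (P beats it: B:8>1 C:11>0)
P1→{B,C} P2→{P,Q}

Survivors P1:{B,C} P2:{P,Q}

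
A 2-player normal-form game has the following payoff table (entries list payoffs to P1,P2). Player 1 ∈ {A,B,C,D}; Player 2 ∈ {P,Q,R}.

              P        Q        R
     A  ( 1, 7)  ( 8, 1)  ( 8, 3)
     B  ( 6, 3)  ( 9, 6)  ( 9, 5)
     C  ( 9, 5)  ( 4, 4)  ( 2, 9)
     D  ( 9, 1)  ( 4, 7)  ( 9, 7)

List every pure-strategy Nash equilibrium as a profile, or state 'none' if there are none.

(A,P): not NE [P1→D gives 9>1]
(A,Q): not NE [P1→B gives 9>8; P2→P gives 7>1]
(A,R): not NE [P1→D gives 9>8; P2→P gives 7>3]
(B,P): not NE [P1→D gives 9>6; P2→Q gives 6>3]
(B,Q): NE
(B,R): not NE [P2→Q gives 6>5]
(C,P): not NE [P2→R gives 9>5]
(C,Q): not NE [P1→B gives 9>4; P2→R gives 9>4]
(C,R): not NE [P1→D gives 9>2]
(D,P): not NE [P2→R gives 7>1]
(D,Q): not NE [P1→B gives 9>4]
(D,R): NE

Nash profiles: (B,Q), (D,R)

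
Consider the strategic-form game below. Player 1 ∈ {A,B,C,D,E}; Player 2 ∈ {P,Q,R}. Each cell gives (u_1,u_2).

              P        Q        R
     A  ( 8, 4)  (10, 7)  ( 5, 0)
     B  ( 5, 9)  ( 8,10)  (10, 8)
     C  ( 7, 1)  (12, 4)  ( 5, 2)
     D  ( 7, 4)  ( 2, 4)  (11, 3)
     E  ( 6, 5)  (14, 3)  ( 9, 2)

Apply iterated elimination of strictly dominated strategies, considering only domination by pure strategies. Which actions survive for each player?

IESDS → P1:{A,C,E} P2:{P,Q}

P2 drop R (Q beats it: A:7>0 B:10>8 C:4>2 D:4>3 E:3>2)
P1 drop B (A beats it: P:8>5 Q:10>8)
P1 drop D (A beats it: P:8>7 Q:10>2)
P1→{A,C,E} P2→{P,Q}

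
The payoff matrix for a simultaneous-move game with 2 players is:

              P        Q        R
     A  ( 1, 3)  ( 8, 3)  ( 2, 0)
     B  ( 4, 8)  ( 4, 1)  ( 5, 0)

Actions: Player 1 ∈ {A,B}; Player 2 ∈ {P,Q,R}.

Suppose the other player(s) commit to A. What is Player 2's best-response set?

u_2(P vs A) = 3
u_2(Q vs A) = 3
u_2(R vs A) = 0
max payoff 3 at {P,Q}

argmax u_2 = {P,Q}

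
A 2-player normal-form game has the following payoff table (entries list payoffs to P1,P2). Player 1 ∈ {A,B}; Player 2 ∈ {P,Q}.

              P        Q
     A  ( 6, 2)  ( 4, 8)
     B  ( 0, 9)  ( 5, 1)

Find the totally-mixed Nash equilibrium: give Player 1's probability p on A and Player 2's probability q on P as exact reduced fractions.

P1 indiff ⇒ q·6+(1-q)·4 = q·0+(1-q)·5 ⇒ q(6) = (1-q)(1) ⇒ q = 1/7
P2 indiff ⇒ p·2+(1-p)·9 = p·8+(1-p)·1 ⇒ p(-6) = (1-p)(-8) ⇒ p = 4/7

p=4/7, q=1/7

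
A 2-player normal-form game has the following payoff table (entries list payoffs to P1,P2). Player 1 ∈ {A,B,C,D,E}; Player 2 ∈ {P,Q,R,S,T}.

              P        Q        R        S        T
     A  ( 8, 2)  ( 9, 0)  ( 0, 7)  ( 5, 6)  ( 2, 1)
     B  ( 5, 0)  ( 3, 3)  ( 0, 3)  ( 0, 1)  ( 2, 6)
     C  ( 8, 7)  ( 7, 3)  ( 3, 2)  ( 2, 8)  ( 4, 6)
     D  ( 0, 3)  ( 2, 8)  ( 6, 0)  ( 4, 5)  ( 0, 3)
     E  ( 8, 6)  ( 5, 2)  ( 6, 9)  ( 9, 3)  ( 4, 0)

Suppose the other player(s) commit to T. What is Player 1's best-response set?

argmax u_1 = {C,E}

u_1(A vs T) = 2
u_1(B vs T) = 2
u_1(C vs T) = 4
u_1(D vs T) = 0
u_1(E vs T) = 4
max payoff 4 at {C,E}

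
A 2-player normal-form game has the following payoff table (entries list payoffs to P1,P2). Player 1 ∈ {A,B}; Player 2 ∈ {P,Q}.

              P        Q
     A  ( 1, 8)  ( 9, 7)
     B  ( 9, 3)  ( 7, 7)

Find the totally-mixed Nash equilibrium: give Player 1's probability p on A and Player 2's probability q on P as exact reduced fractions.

P1 indiff ⇒ q·1+(1-q)·9 = q·9+(1-q)·7 ⇒ q(-8) = (1-q)(-2) ⇒ q = 1/5
P2 indiff ⇒ p·8+(1-p)·3 = p·7+(1-p)·7 ⇒ p(1) = (1-p)(4) ⇒ p = 4/5

(p,q) = (4/5, 1/5)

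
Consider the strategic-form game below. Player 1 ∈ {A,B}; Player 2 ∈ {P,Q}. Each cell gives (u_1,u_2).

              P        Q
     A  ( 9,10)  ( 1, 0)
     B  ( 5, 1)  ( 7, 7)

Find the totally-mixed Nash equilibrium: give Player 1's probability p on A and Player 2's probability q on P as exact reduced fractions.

P1 mixes 3/8 on A; P2 mixes 3/5 on P

P1 indiff ⇒ q·9+(1-q)·1 = q·5+(1-q)·7 ⇒ q(4) = (1-q)(6) ⇒ q = 3/5
P2 indiff ⇒ p·10+(1-p)·1 = p·0+(1-p)·7 ⇒ p(10) = (1-p)(6) ⇒ p = 3/8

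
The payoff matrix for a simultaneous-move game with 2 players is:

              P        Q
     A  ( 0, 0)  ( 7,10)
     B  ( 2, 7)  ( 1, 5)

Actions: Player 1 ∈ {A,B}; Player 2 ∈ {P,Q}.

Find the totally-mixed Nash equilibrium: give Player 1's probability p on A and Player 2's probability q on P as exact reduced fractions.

P1 indiff ⇒ q·0+(1-q)·7 = q·2+(1-q)·1 ⇒ q(-2) = (1-q)(-6) ⇒ q = 3/4
P2 indiff ⇒ p·0+(1-p)·7 = p·10+(1-p)·5 ⇒ p(-10) = (1-p)(-2) ⇒ p = 1/6

p=1/6, q=3/4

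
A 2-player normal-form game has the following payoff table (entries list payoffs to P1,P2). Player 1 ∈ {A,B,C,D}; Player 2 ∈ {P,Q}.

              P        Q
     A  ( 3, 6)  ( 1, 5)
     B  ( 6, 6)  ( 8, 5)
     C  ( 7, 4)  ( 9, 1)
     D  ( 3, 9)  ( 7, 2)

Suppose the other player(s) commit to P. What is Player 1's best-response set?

u_1(A vs P) = 3
u_1(B vs P) = 6
u_1(C vs P) = 7
u_1(D vs P) = 3
max payoff 7 at {C}

P1 best: {C}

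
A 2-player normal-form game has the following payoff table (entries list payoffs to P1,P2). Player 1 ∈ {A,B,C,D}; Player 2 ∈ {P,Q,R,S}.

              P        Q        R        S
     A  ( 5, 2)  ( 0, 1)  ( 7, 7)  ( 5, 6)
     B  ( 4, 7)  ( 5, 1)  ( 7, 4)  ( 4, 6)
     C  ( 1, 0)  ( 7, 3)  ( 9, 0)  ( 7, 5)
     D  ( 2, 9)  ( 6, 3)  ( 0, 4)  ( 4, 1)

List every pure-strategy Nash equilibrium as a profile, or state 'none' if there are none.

(A,P): not NE [P2→R gives 7>2]
(A,Q): not NE [P1→C gives 7>0; P2→R gives 7>1]
(A,R): not NE [P1→C gives 9>7]
(A,S): not NE [P1→C gives 7>5; P2→R gives 7>6]
(B,P): not NE [P1→A gives 5>4]
(B,Q): not NE [P1→C gives 7>5; P2→P gives 7>1]
(B,R): not NE [P1→C gives 9>7; P2→P gives 7>4]
(B,S): not NE [P1→C gives 7>4; P2→P gives 7>6]
(C,P): not NE [P1→A gives 5>1; P2→S gives 5>0]
(C,Q): not NE [P2→S gives 5>3]
(C,R): not NE [P2→S gives 5>0]
(C,S): NE
(D,P): not NE [P1→A gives 5>2]
(D,Q): not NE [P1→C gives 7>6; P2→P gives 9>3]
(D,R): not NE [P1→C gives 9>0; P2→P gives 9>4]
(D,S): not NE [P1→C gives 7>4; P2→P gives 9>1]

NE set: (C,S)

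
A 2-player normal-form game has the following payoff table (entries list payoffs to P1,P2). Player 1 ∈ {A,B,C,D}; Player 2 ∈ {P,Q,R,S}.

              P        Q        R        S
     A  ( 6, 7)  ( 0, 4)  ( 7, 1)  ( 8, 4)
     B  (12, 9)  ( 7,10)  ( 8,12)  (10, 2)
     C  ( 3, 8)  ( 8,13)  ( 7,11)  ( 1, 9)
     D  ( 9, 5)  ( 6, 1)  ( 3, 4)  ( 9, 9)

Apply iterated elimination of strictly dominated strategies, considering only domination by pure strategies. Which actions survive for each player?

Survivors P1:{B,C} P2:{Q,R}

P1 drop A (B beats it: P:12>6 Q:7>0 R:8>7 S:10>8)
P1 drop D (B beats it: P:12>9 Q:7>6 R:8>3 S:10>9)
P2 drop P (Q beats it: B:10>9 C:13>8)
P2 drop S (Q beats it: B:10>2 C:13>9)
P1→{B,C} P2→{Q,R}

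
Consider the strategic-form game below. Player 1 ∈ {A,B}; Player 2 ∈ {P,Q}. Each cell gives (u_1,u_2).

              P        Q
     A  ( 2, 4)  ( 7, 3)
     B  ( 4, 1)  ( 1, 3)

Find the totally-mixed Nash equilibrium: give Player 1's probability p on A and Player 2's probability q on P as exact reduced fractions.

P1 indiff ⇒ q·2+(1-q)·7 = q·4+(1-q)·1 ⇒ q(-2) = (1-q)(-6) ⇒ q = 3/4
P2 indiff ⇒ p·4+(1-p)·1 = p·3+(1-p)·3 ⇒ p(1) = (1-p)(2) ⇒ p = 2/3

P1 mixes 2/3 on A; P2 mixes 3/4 on P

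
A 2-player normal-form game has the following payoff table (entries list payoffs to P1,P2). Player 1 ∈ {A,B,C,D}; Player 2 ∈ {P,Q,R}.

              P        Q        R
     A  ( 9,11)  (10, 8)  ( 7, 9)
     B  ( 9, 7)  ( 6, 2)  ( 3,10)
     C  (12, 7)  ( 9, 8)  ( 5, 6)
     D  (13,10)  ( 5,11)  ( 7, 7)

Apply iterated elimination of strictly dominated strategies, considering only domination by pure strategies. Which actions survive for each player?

P1 drop B (C beats it: P:12>9 Q:9>6 R:5>3)
P2 drop R (P beats it: A:11>9 C:7>6 D:10>7)
P1→{A,C,D} P2→{P,Q}

Remaining: P1:{A,C,D} P2:{P,Q}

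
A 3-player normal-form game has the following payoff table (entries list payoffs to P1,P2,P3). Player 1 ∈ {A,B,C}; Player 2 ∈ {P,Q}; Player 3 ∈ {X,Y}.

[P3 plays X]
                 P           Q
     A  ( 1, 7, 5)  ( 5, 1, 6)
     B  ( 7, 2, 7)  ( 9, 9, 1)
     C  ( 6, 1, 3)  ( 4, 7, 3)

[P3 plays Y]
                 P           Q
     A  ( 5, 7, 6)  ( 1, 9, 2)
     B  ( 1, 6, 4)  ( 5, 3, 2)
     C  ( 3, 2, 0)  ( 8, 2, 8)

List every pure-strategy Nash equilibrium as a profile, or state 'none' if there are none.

PSNE = {(C,Q,Y)}

(A,P,X): not NE [P1→B gives 7>1; P3→Y gives 6>5]
(A,P,Y): not NE [P2→Q gives 9>7]
(A,Q,X): not NE [P1→B gives 9>5; P2→P gives 7>1]
(A,Q,Y): not NE [P1→C gives 8>1; P3→X gives 6>2]
(B,P,X): not NE [P2→Q gives 9>2]
(B,P,Y): not NE [P1→A gives 5>1; P3→X gives 7>4]
(B,Q,X): not NE [P3→Y gives 2>1]
(B,Q,Y): not NE [P1→C gives 8>5; P2→P gives 6>3]
(C,P,X): not NE [P1→B gives 7>6; P2→Q gives 7>1]
(C,P,Y): not NE [P1→A gives 5>3; P3→X gives 3>0]
(C,Q,X): not NE [P1→B gives 9>4; P3→Y gives 8>3]
(C,Q,Y): NE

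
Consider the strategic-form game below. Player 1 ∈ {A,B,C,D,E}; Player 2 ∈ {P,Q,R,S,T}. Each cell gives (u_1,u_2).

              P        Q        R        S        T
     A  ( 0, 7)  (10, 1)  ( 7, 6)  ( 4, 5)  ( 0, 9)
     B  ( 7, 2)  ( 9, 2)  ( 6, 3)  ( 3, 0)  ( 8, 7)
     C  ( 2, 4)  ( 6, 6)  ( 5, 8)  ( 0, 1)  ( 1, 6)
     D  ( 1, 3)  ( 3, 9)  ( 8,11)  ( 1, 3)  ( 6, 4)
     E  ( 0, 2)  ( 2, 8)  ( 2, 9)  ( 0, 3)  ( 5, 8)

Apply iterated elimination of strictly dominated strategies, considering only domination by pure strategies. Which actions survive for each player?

P1 drop C (B beats it: P:7>2 Q:9>6 R:6>5 S:3>0 T:8>1)
P1 drop E (B beats it: P:7>0 Q:9>2 R:6>2 S:3>0 T:8>5)
P2 drop P (T beats it: A:9>7 B:7>2 D:4>3)
P2 drop Q (R beats it: A:6>1 B:3>2 D:11>9)
P2 drop S (R beats it: A:6>5 B:3>0 D:11>3)
P1 drop A (D beats it: R:8>7 T:6>0)
P1→{B,D} P2→{R,T}

IESDS → P1:{B,D} P2:{R,T}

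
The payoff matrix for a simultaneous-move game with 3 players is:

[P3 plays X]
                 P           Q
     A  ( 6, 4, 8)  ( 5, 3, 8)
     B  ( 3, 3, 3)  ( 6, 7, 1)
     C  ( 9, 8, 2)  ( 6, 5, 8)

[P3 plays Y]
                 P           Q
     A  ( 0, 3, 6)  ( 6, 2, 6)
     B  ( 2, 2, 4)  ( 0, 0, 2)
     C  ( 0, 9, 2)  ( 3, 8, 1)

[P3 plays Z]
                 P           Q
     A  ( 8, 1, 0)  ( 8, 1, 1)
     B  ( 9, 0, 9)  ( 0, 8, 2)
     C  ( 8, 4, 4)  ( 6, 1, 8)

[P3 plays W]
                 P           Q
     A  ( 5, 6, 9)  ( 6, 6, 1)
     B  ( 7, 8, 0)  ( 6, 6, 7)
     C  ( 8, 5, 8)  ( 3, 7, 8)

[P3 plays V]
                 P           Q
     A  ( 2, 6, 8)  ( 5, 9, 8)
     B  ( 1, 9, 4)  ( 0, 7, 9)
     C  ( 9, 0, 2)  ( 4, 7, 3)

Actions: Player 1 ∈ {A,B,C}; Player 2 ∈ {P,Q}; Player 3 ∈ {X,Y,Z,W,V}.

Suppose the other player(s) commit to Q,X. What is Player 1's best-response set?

u_1(A vs Q,X) = 5
u_1(B vs Q,X) = 6
u_1(C vs Q,X) = 6
max payoff 6 at {B,C}

argmax u_1 = {B,C}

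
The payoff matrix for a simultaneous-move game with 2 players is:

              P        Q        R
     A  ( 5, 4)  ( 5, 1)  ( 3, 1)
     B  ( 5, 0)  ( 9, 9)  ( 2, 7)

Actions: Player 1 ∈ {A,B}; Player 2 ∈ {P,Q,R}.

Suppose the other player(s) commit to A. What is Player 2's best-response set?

u_2(P vs A) = 4
u_2(Q vs A) = 1
u_2(R vs A) = 1
max payoff 4 at {P}

argmax u_2 = {P}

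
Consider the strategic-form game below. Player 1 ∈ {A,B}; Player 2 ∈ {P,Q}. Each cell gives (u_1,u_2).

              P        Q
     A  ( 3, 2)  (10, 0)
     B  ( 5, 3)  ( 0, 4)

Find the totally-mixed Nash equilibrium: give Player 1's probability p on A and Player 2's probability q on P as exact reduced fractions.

P1 indiff ⇒ q·3+(1-q)·10 = q·5+(1-q)·0 ⇒ q(-2) = (1-q)(-10) ⇒ q = 5/6
P2 indiff ⇒ p·2+(1-p)·3 = p·0+(1-p)·4 ⇒ p(2) = (1-p)(1) ⇒ p = 1/3

P1 mixes 1/3 on A; P2 mixes 5/6 on P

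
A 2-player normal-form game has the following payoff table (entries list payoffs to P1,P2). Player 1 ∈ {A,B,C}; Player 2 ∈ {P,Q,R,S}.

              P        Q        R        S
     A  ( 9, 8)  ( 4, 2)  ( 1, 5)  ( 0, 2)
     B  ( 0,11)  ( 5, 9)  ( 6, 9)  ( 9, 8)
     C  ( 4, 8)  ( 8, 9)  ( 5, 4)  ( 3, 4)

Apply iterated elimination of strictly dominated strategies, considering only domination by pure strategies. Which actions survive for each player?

P2 drop R (P beats it: A:8>5 B:11>9 C:8>4)
P2 drop S (P beats it: A:8>2 B:11>8 C:8>4)
P1 drop B (C beats it: P:4>0 Q:8>5)
P1→{A,C} P2→{P,Q}

IESDS → P1:{A,C} P2:{P,Q}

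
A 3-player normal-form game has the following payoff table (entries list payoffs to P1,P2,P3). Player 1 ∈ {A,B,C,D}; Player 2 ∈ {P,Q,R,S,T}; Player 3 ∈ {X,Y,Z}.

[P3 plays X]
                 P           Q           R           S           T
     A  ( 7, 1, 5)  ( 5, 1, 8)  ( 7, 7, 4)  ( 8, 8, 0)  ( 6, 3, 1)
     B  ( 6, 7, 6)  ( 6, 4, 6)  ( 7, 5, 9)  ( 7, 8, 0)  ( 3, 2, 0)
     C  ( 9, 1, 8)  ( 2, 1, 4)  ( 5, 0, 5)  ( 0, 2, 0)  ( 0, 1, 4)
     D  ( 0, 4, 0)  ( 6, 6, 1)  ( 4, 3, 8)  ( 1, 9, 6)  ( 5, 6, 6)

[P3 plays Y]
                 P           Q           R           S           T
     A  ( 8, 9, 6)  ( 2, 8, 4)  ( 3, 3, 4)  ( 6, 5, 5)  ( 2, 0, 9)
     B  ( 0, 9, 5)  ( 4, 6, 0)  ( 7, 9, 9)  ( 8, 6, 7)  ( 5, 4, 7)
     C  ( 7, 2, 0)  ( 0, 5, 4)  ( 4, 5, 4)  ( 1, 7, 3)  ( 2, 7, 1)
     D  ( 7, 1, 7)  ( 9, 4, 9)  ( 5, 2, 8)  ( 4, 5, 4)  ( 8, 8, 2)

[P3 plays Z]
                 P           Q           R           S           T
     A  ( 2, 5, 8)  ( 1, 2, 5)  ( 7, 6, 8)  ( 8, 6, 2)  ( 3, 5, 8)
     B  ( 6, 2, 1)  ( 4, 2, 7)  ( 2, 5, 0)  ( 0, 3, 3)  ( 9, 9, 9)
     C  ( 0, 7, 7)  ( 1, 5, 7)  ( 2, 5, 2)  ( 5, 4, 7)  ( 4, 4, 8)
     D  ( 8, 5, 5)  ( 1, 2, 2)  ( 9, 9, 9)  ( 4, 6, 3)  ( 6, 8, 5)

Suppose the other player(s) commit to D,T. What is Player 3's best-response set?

BR_3 = {X}

u_3(X vs D,T) = 6
u_3(Y vs D,T) = 2
u_3(Z vs D,T) = 5
max payoff 6 at {X}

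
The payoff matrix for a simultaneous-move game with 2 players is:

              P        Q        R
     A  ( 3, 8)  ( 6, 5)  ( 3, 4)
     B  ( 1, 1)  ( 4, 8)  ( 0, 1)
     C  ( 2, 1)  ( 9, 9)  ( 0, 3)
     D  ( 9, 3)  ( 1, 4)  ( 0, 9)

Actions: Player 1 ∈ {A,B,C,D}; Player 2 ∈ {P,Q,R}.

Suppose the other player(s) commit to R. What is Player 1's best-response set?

u_1(A vs R) = 3
u_1(B vs R) = 0
u_1(C vs R) = 0
u_1(D vs R) = 0
max payoff 3 at {A}

BR_1 = {A}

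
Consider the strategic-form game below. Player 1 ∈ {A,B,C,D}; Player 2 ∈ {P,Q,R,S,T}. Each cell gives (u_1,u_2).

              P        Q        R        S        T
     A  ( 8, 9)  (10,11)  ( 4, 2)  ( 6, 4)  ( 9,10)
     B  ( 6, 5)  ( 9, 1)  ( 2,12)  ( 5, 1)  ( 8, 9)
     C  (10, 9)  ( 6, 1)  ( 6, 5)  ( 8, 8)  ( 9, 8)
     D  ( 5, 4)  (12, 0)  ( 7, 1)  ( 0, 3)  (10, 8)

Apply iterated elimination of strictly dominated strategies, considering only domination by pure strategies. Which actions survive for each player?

Remaining: P1:{A,C,D} P2:{P,Q,T}

P1 drop B (A beats it: P:8>6 Q:10>9 R:4>2 S:6>5 T:9>8)
P2 drop R (P beats it: A:9>2 C:9>5 D:4>1)
P2 drop S (P beats it: A:9>4 C:9>8 D:4>3)
P1→{A,C,D} P2→{P,Q,T}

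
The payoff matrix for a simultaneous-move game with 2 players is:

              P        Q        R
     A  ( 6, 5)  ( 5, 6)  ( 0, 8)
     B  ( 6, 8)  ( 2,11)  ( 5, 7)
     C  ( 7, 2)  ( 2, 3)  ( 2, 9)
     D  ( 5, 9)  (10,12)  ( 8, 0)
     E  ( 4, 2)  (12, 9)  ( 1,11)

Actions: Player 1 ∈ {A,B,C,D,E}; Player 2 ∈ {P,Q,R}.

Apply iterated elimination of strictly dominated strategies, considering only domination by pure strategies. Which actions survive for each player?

P2 drop P (Q beats it: A:6>5 B:11>8 C:3>2 D:12>9 E:9>2)
P1 drop A (D beats it: Q:10>5 R:8>0)
P1 drop B (D beats it: Q:10>2 R:8>5)
P1 drop C (D beats it: Q:10>2 R:8>2)
P1→{D,E} P2→{Q,R}

Remaining: P1:{D,E} P2:{Q,R}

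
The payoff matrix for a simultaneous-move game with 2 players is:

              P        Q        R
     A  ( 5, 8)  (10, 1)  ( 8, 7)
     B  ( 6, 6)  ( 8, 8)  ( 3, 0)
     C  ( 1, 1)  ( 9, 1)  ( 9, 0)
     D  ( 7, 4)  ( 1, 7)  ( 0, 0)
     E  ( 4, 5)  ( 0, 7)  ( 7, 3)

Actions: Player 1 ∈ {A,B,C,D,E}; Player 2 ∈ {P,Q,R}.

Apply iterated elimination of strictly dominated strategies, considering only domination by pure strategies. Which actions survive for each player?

P1 drop E (A beats it: P:5>4 Q:10>0 R:8>7)
P2 drop R (P beats it: A:8>7 B:6>0 C:1>0 D:4>0)
P1 drop C (A beats it: P:5>1 Q:10>9)
P1→{A,B,D} P2→{P,Q}

IESDS → P1:{A,B,D} P2:{P,Q}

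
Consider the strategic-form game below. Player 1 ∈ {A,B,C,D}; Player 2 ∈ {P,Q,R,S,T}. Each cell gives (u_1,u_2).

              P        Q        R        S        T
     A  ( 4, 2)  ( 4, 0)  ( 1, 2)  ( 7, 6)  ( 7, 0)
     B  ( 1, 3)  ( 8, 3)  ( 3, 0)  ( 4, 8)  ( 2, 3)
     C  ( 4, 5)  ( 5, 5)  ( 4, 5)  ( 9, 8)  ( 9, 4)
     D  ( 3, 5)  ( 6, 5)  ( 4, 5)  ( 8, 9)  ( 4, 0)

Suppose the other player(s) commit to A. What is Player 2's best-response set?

argmax u_2 = {S}

u_2(P vs A) = 2
u_2(Q vs A) = 0
u_2(R vs A) = 2
u_2(S vs A) = 6
u_2(T vs A) = 0
max payoff 6 at {S}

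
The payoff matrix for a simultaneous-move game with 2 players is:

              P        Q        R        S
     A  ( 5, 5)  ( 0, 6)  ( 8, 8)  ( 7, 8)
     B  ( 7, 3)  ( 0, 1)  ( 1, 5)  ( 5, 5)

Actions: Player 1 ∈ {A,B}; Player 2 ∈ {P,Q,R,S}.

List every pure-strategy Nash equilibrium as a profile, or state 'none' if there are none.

(A,P): not NE [P1→B gives 7>5; P2→S gives 8>5]
(A,Q): not NE [P2→S gives 8>6]
(A,R): NE
(A,S): NE
(B,P): not NE [P2→S gives 5>3]
(B,Q): not NE [P2→S gives 5>1]
(B,R): not NE [P1→A gives 8>1]
(B,S): not NE [P1→A gives 7>5]

NE set: (A,R), (A,S)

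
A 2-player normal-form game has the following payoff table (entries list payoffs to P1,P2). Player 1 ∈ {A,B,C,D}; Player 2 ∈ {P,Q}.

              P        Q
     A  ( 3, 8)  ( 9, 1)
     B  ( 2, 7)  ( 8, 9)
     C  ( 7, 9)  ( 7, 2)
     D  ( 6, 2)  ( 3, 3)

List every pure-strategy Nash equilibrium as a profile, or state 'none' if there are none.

NE set: (C,P)

(A,P): not NE [P1→C gives 7>3]
(A,Q): not NE [P2→P gives 8>1]
(B,P): not NE [P1→C gives 7>2; P2→Q gives 9>7]
(B,Q): not NE [P1→A gives 9>8]
(C,P): NE
(C,Q): not NE [P1→A gives 9>7; P2→P gives 9>2]
(D,P): not NE [P1→C gives 7>6; P2→Q gives 3>2]
(D,Q): not NE [P1→A gives 9>3]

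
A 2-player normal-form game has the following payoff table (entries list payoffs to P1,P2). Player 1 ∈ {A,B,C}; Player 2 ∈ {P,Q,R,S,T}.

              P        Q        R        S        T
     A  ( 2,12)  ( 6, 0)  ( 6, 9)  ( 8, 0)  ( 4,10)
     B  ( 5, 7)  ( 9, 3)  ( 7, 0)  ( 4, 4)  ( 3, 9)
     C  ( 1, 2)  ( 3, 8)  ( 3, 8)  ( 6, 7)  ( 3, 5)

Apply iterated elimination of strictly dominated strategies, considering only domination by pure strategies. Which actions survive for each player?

P1 drop C (A beats it: P:2>1 Q:6>3 R:6>3 S:8>6 T:4>3)
P2 drop Q (P beats it: A:12>0 B:7>3)
P2 drop R (P beats it: A:12>9 B:7>0)
P2 drop S (P beats it: A:12>0 B:7>4)
P1→{A,B} P2→{P,T}

Remaining: P1:{A,B} P2:{P,T}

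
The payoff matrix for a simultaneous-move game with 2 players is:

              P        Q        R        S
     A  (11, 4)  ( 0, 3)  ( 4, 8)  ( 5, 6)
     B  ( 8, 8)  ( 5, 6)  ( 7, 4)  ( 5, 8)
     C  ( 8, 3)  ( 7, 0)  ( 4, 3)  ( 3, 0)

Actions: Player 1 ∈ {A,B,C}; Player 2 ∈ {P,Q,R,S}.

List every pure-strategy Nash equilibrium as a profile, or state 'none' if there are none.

NE set: (B,S)

(A,P): not NE [P2→R gives 8>4]
(A,Q): not NE [P1→C gives 7>0; P2→R gives 8>3]
(A,R): not NE [P1→B gives 7>4]
(A,S): not NE [P2→R gives 8>6]
(B,P): not NE [P1→A gives 11>8]
(B,Q): not NE [P1→C gives 7>5; P2→S gives 8>6]
(B,R): not NE [P2→S gives 8>4]
(B,S): NE
(C,P): not NE [P1→A gives 11>8]
(C,Q): not NE [P2→R gives 3>0]
(C,R): not NE [P1→B gives 7>4]
(C,S): not NE [P1→B gives 5>3; P2→R gives 3>0]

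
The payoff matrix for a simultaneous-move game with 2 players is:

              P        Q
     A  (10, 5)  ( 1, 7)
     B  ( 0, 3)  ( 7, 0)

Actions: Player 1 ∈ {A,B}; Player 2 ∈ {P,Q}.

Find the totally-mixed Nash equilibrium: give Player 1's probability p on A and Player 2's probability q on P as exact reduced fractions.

P1 indiff ⇒ q·10+(1-q)·1 = q·0+(1-q)·7 ⇒ q(10) = (1-q)(6) ⇒ q = 3/8
P2 indiff ⇒ p·5+(1-p)·3 = p·7+(1-p)·0 ⇒ p(-2) = (1-p)(-3) ⇒ p = 3/5

p=3/5, q=3/8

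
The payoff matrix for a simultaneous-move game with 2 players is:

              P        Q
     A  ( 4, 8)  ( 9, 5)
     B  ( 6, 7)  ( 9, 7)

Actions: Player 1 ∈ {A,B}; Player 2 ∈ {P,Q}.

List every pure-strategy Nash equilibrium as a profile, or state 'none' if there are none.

(A,P): not NE [P1→B gives 6>4]
(A,Q): not NE [P2→P gives 8>5]
(B,P): NE
(B,Q): NE

NE set: (B,P), (B,Q)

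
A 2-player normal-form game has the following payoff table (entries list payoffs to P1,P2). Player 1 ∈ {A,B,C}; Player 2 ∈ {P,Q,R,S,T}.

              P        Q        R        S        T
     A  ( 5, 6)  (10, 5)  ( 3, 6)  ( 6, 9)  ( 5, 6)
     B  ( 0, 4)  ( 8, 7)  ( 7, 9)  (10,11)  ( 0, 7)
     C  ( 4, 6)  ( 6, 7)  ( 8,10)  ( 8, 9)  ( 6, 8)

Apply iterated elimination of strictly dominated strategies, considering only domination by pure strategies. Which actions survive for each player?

P2 drop P (S beats it: A:9>6 B:11>4 C:9>6)
P2 drop Q (R beats it: A:6>5 B:9>7 C:10>7)
P1 drop A (C beats it: R:8>3 S:8>6 T:6>5)
P2 drop T (R beats it: B:9>7 C:10>8)
P1→{B,C} P2→{R,S}

Remaining: P1:{B,C} P2:{R,S}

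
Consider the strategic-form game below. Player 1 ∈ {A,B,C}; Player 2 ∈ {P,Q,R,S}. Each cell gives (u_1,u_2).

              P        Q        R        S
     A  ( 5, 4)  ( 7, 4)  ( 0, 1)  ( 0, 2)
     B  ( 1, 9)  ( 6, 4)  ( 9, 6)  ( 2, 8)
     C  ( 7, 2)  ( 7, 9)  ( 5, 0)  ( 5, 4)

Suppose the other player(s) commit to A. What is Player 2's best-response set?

u_2(P vs A) = 4
u_2(Q vs A) = 4
u_2(R vs A) = 1
u_2(S vs A) = 2
max payoff 4 at {P,Q}

BR_2 = {P,Q}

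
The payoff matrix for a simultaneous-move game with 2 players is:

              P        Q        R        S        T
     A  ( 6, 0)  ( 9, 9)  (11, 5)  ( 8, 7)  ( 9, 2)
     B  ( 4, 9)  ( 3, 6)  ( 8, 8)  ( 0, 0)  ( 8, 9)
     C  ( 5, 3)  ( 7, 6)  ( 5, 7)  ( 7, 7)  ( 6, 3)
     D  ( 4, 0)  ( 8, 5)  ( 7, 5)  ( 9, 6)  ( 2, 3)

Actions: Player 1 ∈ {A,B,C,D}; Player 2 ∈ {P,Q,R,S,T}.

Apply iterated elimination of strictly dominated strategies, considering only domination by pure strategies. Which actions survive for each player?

Survivors P1:{A,D} P2:{Q,S}

P1 drop B (A beats it: P:6>4 Q:9>3 R:11>8 S:8>0 T:9>8)
P1 drop C (A beats it: P:6>5 Q:9>7 R:11>5 S:8>7 T:9>6)
P2 drop P (Q beats it: A:9>0 D:5>0)
P2 drop R (S beats it: A:7>5 D:6>5)
P2 drop T (Q beats it: A:9>2 D:5>3)
P1→{A,D} P2→{Q,S}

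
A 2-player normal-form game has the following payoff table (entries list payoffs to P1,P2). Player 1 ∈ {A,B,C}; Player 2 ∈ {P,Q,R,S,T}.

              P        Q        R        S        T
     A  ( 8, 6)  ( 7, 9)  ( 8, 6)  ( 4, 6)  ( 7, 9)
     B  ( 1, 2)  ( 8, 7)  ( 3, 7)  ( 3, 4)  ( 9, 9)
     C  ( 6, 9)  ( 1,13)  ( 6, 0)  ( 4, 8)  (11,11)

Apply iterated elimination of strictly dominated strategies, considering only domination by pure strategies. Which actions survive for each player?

P2 drop P (Q beats it: A:9>6 B:7>2 C:13>9)
P2 drop R (T beats it: A:9>6 B:9>7 C:11>0)
P2 drop S (Q beats it: A:9>6 B:7>4 C:13>8)
P1 drop A (B beats it: Q:8>7 T:9>7)
P1→{B,C} P2→{Q,T}

Remaining: P1:{B,C} P2:{Q,T}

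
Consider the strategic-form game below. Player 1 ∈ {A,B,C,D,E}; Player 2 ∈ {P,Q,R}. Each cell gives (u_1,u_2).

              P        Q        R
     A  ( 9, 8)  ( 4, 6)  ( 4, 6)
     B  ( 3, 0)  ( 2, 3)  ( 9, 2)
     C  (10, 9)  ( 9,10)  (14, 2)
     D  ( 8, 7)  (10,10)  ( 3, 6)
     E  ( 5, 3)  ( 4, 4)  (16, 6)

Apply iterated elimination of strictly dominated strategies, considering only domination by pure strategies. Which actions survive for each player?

P1 drop A (C beats it: P:10>9 Q:9>4 R:14>4)
P1 drop B (C beats it: P:10>3 Q:9>2 R:14>9)
P2 drop P (Q beats it: C:10>9 D:10>7 E:4>3)
P1→{C,D,E} P2→{Q,R}

Remaining: P1:{C,D,E} P2:{Q,R}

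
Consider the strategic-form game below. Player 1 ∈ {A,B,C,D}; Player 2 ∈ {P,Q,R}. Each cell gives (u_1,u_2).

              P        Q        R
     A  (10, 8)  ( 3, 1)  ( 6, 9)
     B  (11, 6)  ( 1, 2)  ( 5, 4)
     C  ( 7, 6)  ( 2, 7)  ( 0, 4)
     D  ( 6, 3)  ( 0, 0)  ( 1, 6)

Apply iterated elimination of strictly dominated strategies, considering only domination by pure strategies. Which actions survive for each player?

P1 drop C (A beats it: P:10>7 Q:3>2 R:6>0)
P1 drop D (A beats it: P:10>6 Q:3>0 R:6>1)
P2 drop Q (P beats it: A:8>1 B:6>2)
P1→{A,B} P2→{P,R}

IESDS → P1:{A,B} P2:{P,R}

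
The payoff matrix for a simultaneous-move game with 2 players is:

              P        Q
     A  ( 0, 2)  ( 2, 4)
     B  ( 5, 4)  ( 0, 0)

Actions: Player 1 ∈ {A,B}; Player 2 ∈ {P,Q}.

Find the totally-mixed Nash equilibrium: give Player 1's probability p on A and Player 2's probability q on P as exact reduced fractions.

P1 mixes 2/3 on A; P2 mixes 2/7 on P

P1 indiff ⇒ q·0+(1-q)·2 = q·5+(1-q)·0 ⇒ q(-5) = (1-q)(-2) ⇒ q = 2/7
P2 indiff ⇒ p·2+(1-p)·4 = p·4+(1-p)·0 ⇒ p(-2) = (1-p)(-4) ⇒ p = 2/3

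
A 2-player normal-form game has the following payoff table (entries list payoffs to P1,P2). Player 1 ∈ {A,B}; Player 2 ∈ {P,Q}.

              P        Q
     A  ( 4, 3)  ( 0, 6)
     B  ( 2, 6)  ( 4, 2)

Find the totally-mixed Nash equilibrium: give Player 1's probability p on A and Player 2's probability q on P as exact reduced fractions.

P1 indiff ⇒ q·4+(1-q)·0 = q·2+(1-q)·4 ⇒ q(2) = (1-q)(4) ⇒ q = 2/3
P2 indiff ⇒ p·3+(1-p)·6 = p·6+(1-p)·2 ⇒ p(-3) = (1-p)(-4) ⇒ p = 4/7

(p,q) = (4/7, 2/3)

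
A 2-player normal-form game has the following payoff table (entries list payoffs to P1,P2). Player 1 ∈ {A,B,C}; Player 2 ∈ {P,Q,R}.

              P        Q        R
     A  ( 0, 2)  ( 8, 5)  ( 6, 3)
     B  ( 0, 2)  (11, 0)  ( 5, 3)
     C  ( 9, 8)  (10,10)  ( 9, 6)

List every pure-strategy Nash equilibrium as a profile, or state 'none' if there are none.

Equilibria: none

(A,P): not NE [P1→C gives 9>0; P2→Q gives 5>2]
(A,Q): not NE [P1→B gives 11>8]
(A,R): not NE [P1→C gives 9>6; P2→Q gives 5>3]
(B,P): not NE [P1→C gives 9>0; P2→R gives 3>2]
(B,Q): not NE [P2→R gives 3>0]
(B,R): not NE [P1→C gives 9>5]
(C,P): not NE [P2→Q gives 10>8]
(C,Q): not NE [P1→B gives 11>10]
(C,R): not NE [P2→Q gives 10>6]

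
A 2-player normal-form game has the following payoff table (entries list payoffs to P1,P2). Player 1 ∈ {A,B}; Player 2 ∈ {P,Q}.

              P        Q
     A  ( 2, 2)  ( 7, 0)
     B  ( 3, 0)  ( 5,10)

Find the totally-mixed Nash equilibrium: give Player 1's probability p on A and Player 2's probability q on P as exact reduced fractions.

P1 indiff ⇒ q·2+(1-q)·7 = q·3+(1-q)·5 ⇒ q(-1) = (1-q)(-2) ⇒ q = 2/3
P2 indiff ⇒ p·2+(1-p)·0 = p·0+(1-p)·10 ⇒ p(2) = (1-p)(10) ⇒ p = 5/6

P1 mixes 5/6 on A; P2 mixes 2/3 on P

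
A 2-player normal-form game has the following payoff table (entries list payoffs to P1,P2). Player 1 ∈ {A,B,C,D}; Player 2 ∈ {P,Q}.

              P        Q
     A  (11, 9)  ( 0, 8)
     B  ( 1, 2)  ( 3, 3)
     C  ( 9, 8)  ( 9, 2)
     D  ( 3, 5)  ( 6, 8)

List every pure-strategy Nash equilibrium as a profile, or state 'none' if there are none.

(A,P): NE
(A,Q): not NE [P1→C gives 9>0; P2→P gives 9>8]
(B,P): not NE [P1→A gives 11>1; P2→Q gives 3>2]
(B,Q): not NE [P1→C gives 9>3]
(C,P): not NE [P1→A gives 11>9]
(C,Q): not NE [P2→P gives 8>2]
(D,P): not NE [P1→A gives 11>3; P2→Q gives 8>5]
(D,Q): not NE [P1→C gives 9>6]

NE set: (A,P)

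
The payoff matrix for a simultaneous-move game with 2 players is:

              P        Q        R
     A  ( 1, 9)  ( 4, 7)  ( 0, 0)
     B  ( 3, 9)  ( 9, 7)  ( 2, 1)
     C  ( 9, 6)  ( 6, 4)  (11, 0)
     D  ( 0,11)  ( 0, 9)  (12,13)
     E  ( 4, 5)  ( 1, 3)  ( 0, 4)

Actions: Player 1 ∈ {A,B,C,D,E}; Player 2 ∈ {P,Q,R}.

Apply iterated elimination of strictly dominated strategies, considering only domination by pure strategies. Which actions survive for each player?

Survivors P1:{C,D} P2:{P,R}

P1 drop A (B beats it: P:3>1 Q:9>4 R:2>0)
P1 drop E (C beats it: P:9>4 Q:6>1 R:11>0)
P2 drop Q (P beats it: B:9>7 C:6>4 D:11>9)
P1 drop B (C beats it: P:9>3 R:11>2)
P1→{C,D} P2→{P,R}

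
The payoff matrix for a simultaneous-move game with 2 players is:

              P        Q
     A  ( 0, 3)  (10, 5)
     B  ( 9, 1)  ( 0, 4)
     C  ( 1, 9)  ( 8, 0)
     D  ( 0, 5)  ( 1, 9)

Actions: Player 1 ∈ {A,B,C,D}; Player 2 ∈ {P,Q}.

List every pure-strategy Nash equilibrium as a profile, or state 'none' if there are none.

PSNE = {(A,Q)}

(A,P): not NE [P1→B gives 9>0; P2→Q gives 5>3]
(A,Q): NE
(B,P): not NE [P2→Q gives 4>1]
(B,Q): not NE [P1→A gives 10>0]
(C,P): not NE [P1→B gives 9>1]
(C,Q): not NE [P1→A gives 10>8; P2→P gives 9>0]
(D,P): not NE [P1→B gives 9>0; P2→Q gives 9>5]
(D,Q): not NE [P1→A gives 10>1]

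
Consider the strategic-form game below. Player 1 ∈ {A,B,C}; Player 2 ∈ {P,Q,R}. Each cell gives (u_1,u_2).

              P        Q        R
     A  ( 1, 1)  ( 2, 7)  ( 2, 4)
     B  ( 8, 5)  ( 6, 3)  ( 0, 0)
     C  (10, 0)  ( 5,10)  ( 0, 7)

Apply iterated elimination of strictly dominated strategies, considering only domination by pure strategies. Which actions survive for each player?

IESDS → P1:{B,C} P2:{P,Q}

P2 drop R (Q beats it: A:7>4 B:3>0 C:10>7)
P1 drop A (B beats it: P:8>1 Q:6>2)
P1→{B,C} P2→{P,Q}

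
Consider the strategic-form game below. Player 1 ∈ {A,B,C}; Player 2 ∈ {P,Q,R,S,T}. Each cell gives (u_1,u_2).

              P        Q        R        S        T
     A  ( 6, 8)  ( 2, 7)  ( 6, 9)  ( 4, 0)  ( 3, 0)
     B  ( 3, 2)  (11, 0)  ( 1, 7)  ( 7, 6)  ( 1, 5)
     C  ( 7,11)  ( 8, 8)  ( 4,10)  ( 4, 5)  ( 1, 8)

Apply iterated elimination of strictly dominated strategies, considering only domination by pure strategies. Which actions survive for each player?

IESDS → P1:{A,C} P2:{P,R}

P2 drop Q (P beats it: A:8>7 B:2>0 C:11>8)
P2 drop S (R beats it: A:9>0 B:7>6 C:10>5)
P1 drop B (A beats it: P:6>3 R:6>1 T:3>1)
P2 drop T (P beats it: A:8>0 C:11>8)
P1→{A,C} P2→{P,R}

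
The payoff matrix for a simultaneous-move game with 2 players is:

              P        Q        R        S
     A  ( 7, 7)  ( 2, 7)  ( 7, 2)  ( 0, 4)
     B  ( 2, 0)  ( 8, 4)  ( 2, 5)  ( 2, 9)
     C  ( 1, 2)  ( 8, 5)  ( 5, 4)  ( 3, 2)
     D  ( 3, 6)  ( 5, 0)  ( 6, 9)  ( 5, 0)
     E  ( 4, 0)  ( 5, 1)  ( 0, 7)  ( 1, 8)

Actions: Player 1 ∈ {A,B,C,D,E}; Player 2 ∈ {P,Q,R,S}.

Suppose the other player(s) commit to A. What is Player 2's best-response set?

u_2(P vs A) = 7
u_2(Q vs A) = 7
u_2(R vs A) = 2
u_2(S vs A) = 4
max payoff 7 at {P,Q}

argmax u_2 = {P,Q}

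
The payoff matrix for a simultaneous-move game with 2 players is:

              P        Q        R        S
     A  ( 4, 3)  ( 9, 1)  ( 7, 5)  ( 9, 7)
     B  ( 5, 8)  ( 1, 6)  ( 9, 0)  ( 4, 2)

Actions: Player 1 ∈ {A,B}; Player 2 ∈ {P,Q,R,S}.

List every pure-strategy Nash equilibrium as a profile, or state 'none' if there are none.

(A,P): not NE [P1→B gives 5>4; P2→S gives 7>3]
(A,Q): not NE [P2→S gives 7>1]
(A,R): not NE [P1→B gives 9>7; P2→S gives 7>5]
(A,S): NE
(B,P): NE
(B,Q): not NE [P1→A gives 9>1; P2→P gives 8>6]
(B,R): not NE [P2→P gives 8>0]
(B,S): not NE [P1→A gives 9>4; P2→P gives 8>2]

PSNE = {(A,S), (B,P)}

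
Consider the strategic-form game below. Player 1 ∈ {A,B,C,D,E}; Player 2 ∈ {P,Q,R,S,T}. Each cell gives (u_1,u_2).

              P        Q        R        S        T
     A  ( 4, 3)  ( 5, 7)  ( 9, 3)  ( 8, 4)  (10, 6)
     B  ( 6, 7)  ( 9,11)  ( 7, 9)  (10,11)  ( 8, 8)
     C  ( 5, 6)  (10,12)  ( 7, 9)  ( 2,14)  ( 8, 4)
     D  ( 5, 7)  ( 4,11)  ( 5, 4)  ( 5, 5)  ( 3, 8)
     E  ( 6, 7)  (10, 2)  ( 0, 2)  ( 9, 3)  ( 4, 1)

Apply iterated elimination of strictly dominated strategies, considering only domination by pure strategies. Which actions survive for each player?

Remaining: P1:{B,C,E} P2:{P,Q,S}

P1 drop D (B beats it: P:6>5 Q:9>4 R:7>5 S:10>5 T:8>3)
P2 drop R (S beats it: A:4>3 B:11>9 C:14>9 E:3>2)
P2 drop T (Q beats it: A:7>6 B:11>8 C:12>4 E:2>1)
P1 drop A (B beats it: P:6>4 Q:9>5 S:10>8)
P1→{B,C,E} P2→{P,Q,S}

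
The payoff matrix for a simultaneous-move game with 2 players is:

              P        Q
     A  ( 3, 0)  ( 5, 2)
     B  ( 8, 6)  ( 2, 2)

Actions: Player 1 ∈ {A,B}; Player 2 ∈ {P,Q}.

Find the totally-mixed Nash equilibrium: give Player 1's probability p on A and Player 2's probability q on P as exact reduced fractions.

P1 indiff ⇒ q·3+(1-q)·5 = q·8+(1-q)·2 ⇒ q(-5) = (1-q)(-3) ⇒ q = 3/8
P2 indiff ⇒ p·0+(1-p)·6 = p·2+(1-p)·2 ⇒ p(-2) = (1-p)(-4) ⇒ p = 2/3

p=2/3, q=3/8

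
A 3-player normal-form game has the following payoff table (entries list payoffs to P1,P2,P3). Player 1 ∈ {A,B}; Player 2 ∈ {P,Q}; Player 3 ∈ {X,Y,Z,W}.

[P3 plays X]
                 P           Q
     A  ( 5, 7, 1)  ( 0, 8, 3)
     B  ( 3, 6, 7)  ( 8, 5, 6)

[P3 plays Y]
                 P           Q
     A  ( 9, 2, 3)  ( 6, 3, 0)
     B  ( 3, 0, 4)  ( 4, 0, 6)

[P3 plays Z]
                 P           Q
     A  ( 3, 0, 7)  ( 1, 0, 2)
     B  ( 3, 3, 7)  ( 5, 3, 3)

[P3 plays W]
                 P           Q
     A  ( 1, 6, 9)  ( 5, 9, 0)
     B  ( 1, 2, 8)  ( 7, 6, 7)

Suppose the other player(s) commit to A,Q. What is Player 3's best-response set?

u_3(X vs A,Q) = 3
u_3(Y vs A,Q) = 0
u_3(Z vs A,Q) = 2
u_3(W vs A,Q) = 0
max payoff 3 at {X}

argmax u_3 = {X}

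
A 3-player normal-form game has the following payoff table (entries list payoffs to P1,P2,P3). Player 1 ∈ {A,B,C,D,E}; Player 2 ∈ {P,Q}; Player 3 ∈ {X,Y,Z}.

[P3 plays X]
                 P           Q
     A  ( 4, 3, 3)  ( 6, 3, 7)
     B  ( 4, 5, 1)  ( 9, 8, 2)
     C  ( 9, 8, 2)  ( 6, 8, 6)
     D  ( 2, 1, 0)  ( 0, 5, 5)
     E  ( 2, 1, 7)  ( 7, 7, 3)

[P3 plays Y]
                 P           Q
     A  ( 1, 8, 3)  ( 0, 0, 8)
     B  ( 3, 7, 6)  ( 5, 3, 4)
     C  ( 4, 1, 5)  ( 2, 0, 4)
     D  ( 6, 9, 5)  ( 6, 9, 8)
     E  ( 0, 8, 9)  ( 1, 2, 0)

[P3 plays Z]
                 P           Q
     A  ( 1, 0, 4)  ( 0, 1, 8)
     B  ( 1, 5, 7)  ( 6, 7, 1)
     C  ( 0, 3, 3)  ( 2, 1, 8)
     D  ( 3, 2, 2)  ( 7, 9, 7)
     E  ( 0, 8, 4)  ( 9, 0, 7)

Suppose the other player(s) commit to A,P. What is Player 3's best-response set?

u_3(X vs A,P) = 3
u_3(Y vs A,P) = 3
u_3(Z vs A,P) = 4
max payoff 4 at {Z}

P3 best: {Z}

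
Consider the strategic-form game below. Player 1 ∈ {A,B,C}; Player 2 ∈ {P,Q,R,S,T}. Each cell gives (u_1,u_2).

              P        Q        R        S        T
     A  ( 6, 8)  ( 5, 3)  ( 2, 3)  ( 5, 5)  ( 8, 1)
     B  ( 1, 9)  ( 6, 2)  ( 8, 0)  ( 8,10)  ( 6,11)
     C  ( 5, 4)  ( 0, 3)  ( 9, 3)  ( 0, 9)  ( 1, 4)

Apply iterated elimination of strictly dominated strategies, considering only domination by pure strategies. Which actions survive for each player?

IESDS → P1:{A,B} P2:{P,S,T}

P2 drop Q (P beats it: A:8>3 B:9>2 C:4>3)
P2 drop R (P beats it: A:8>3 B:9>0 C:4>3)
P1 drop C (A beats it: P:6>5 S:5>0 T:8>1)
P1→{A,B} P2→{P,S,T}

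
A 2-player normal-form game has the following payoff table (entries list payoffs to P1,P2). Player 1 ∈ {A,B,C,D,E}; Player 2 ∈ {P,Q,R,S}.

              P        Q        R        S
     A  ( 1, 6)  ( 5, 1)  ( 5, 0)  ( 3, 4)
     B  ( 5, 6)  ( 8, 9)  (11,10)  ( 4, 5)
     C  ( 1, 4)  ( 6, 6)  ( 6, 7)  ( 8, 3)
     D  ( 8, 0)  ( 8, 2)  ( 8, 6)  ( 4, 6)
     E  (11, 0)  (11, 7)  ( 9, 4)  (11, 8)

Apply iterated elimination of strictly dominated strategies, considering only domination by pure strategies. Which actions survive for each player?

P1 drop A (B beats it: P:5>1 Q:8>5 R:11>5 S:4>3)
P1 drop C (E beats it: P:11>1 Q:11>6 R:9>6 S:11>8)
P1 drop D (E beats it: P:11>8 Q:11>8 R:9>8 S:11>4)
P2 drop P (Q beats it: B:9>6 E:7>0)
P1→{B,E} P2→{Q,R,S}

Survivors P1:{B,E} P2:{Q,R,S}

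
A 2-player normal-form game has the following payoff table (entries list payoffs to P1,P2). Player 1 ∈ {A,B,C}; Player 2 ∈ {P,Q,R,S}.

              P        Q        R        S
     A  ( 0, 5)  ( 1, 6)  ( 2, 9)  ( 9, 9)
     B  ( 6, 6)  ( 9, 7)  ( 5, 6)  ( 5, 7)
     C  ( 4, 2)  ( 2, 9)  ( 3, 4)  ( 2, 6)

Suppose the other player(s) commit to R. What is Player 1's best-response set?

u_1(A vs R) = 2
u_1(B vs R) = 5
u_1(C vs R) = 3
max payoff 5 at {B}

BR_1 = {B}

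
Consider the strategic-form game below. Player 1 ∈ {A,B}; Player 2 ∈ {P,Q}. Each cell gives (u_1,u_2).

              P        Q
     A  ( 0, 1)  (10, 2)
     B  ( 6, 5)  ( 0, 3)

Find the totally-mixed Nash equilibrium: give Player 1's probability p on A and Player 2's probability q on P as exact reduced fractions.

P1 indiff ⇒ q·0+(1-q)·10 = q·6+(1-q)·0 ⇒ q(-6) = (1-q)(-10) ⇒ q = 5/8
P2 indiff ⇒ p·1+(1-p)·5 = p·2+(1-p)·3 ⇒ p(-1) = (1-p)(-2) ⇒ p = 2/3

(p,q) = (2/3, 5/8)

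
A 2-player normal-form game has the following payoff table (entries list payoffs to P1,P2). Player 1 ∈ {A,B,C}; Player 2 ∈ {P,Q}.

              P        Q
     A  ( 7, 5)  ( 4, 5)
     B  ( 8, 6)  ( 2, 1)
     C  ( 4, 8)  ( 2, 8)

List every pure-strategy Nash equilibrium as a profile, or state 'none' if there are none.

(A,P): not NE [P1→B gives 8>7]
(A,Q): NE
(B,P): NE
(B,Q): not NE [P1→A gives 4>2; P2→P gives 6>1]
(C,P): not NE [P1→B gives 8>4]
(C,Q): not NE [P1→A gives 4>2]

Nash profiles: (A,Q), (B,P)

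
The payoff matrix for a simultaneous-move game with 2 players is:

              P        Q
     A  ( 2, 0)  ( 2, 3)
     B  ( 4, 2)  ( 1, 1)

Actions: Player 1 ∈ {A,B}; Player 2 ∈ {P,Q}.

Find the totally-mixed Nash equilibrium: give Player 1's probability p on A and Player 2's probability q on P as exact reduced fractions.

P1 mixes 1/4 on A; P2 mixes 1/3 on P

P1 indiff ⇒ q·2+(1-q)·2 = q·4+(1-q)·1 ⇒ q(-2) = (1-q)(-1) ⇒ q = 1/3
P2 indiff ⇒ p·0+(1-p)·2 = p·3+(1-p)·1 ⇒ p(-3) = (1-p)(-1) ⇒ p = 1/4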